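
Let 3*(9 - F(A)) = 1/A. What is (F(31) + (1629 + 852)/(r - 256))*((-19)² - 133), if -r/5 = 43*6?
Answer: 40345474/23963 ≈ 1683.7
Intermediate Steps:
r = -1290 (r = -215*6 = -5*258 = -1290)
F(A) = 9 - 1/(3*A)
(F(31) + (1629 + 852)/(r - 256))*((-19)² - 133) = ((9 - ⅓/31) + (1629 + 852)/(-1290 - 256))*((-19)² - 133) = ((9 - ⅓*1/31) + 2481/(-1546))*(361 - 133) = ((9 - 1/93) + 2481*(-1/1546))*228 = (836/93 - 2481/1546)*228 = (1061723/143778)*228 = 40345474/23963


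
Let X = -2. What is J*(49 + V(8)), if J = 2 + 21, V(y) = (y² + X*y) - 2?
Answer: 2185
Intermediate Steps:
V(y) = -2 + y² - 2*y (V(y) = (y² - 2*y) - 2 = -2 + y² - 2*y)
J = 23
J*(49 + V(8)) = 23*(49 + (-2 + 8² - 2*8)) = 23*(49 + (-2 + 64 - 16)) = 23*(49 + 46) = 23*95 = 2185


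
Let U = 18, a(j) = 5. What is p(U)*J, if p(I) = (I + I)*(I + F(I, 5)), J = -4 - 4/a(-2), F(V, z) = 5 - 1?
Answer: -19008/5 ≈ -3801.6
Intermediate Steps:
F(V, z) = 4
J = -24/5 (J = -4 - 4/5 = -4 - 4*⅕ = -4 - ⅘ = -24/5 ≈ -4.8000)
p(I) = 2*I*(4 + I) (p(I) = (I + I)*(I + 4) = (2*I)*(4 + I) = 2*I*(4 + I))
p(U)*J = (2*18*(4 + 18))*(-24/5) = (2*18*22)*(-24/5) = 792*(-24/5) = -19008/5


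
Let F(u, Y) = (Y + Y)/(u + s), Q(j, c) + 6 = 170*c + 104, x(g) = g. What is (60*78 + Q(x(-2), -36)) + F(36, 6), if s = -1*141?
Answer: -46974/35 ≈ -1342.1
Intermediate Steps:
s = -141
Q(j, c) = 98 + 170*c (Q(j, c) = -6 + (170*c + 104) = -6 + (104 + 170*c) = 98 + 170*c)
F(u, Y) = 2*Y/(-141 + u) (F(u, Y) = (Y + Y)/(u - 141) = (2*Y)/(-141 + u) = 2*Y/(-141 + u))
(60*78 + Q(x(-2), -36)) + F(36, 6) = (60*78 + (98 + 170*(-36))) + 2*6/(-141 + 36) = (4680 + (98 - 6120)) + 2*6/(-105) = (4680 - 6022) + 2*6*(-1/105) = -1342 - 4/35 = -46974/35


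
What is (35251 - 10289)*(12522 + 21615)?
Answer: 852127794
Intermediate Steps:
(35251 - 10289)*(12522 + 21615) = 24962*34137 = 852127794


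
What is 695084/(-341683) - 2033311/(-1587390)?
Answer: -58374512621/77483453910 ≈ -0.75338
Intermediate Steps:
695084/(-341683) - 2033311/(-1587390) = 695084*(-1/341683) - 2033311*(-1/1587390) = -695084/341683 + 290473/226770 = -58374512621/77483453910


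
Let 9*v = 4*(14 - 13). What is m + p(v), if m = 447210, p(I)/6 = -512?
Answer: 444138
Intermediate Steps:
v = 4/9 (v = (4*(14 - 13))/9 = (4*1)/9 = (⅑)*4 = 4/9 ≈ 0.44444)
p(I) = -3072 (p(I) = 6*(-512) = -3072)
m + p(v) = 447210 - 3072 = 444138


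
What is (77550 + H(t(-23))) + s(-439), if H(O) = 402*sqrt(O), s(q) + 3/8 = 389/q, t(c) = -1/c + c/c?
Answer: 272351171/3512 + 804*sqrt(138)/23 ≈ 77959.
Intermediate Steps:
t(c) = 1 - 1/c (t(c) = -1/c + 1 = 1 - 1/c)
s(q) = -3/8 + 389/q
(77550 + H(t(-23))) + s(-439) = (77550 + 402*sqrt((-1 - 23)/(-23))) + (-3/8 + 389/(-439)) = (77550 + 402*sqrt(-1/23*(-24))) + (-3/8 + 389*(-1/439)) = (77550 + 402*sqrt(24/23)) + (-3/8 - 389/439) = (77550 + 402*(2*sqrt(138)/23)) - 4429/3512 = (77550 + 804*sqrt(138)/23) - 4429/3512 = 272351171/3512 + 804*sqrt(138)/23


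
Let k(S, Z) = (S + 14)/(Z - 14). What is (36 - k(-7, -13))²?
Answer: 958441/729 ≈ 1314.7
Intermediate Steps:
k(S, Z) = (14 + S)/(-14 + Z)
(36 - k(-7, -13))² = (36 - (14 - 7)/(-14 - 13))² = (36 - 7/(-27))² = (36 - (-1)*7/27)² = (36 - 1*(-7/27))² = (36 + 7/27)² = (979/27)² = 958441/729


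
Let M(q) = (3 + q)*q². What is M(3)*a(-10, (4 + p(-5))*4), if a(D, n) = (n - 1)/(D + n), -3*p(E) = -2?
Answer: 1431/13 ≈ 110.08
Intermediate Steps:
p(E) = ⅔ (p(E) = -⅓*(-2) = ⅔)
a(D, n) = (-1 + n)/(D + n)
M(q) = q²*(3 + q)
M(3)*a(-10, (4 + p(-5))*4) = (3²*(3 + 3))*((-1 + (4 + ⅔)*4)/(-10 + (4 + ⅔)*4)) = (9*6)*((-1 + (14/3)*4)/(-10 + (14/3)*4)) = 54*((-1 + 56/3)/(-10 + 56/3)) = 54*((53/3)/(26/3)) = 54*((3/26)*(53/3)) = 54*(53/26) = 1431/13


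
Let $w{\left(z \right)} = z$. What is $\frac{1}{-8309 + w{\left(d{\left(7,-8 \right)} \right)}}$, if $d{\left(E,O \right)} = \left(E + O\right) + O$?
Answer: $- \frac{1}{8318} \approx -0.00012022$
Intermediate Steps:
$d{\left(E,O \right)} = E + 2 O$
$\frac{1}{-8309 + w{\left(d{\left(7,-8 \right)} \right)}} = \frac{1}{-8309 + \left(7 + 2 \left(-8\right)\right)} = \frac{1}{-8309 + \left(7 - 16\right)} = \frac{1}{-8309 - 9} = \frac{1}{-8318} = - \frac{1}{8318}$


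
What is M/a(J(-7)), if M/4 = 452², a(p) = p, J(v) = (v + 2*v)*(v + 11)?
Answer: -204304/21 ≈ -9728.8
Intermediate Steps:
J(v) = 3*v*(11 + v) (J(v) = (3*v)*(11 + v) = 3*v*(11 + v))
M = 817216 (M = 4*452² = 4*204304 = 817216)
M/a(J(-7)) = 817216/((3*(-7)*(11 - 7))) = 817216/((3*(-7)*4)) = 817216/(-84) = 817216*(-1/84) = -204304/21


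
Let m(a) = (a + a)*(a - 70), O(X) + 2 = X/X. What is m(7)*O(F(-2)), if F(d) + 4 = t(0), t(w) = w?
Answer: 882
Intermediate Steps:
F(d) = -4 (F(d) = -4 + 0 = -4)
O(X) = -1 (O(X) = -2 + X/X = -2 + 1 = -1)
m(a) = 2*a*(-70 + a) (m(a) = (2*a)*(-70 + a) = 2*a*(-70 + a))
m(7)*O(F(-2)) = (2*7*(-70 + 7))*(-1) = (2*7*(-63))*(-1) = -882*(-1) = 882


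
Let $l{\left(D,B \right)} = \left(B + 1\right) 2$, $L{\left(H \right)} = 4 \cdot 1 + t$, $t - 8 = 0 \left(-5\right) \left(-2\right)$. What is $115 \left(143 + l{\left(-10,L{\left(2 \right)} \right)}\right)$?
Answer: $19435$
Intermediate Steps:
$t = 8$ ($t = 8 + 0 \left(-5\right) \left(-2\right) = 8 + 0 \left(-2\right) = 8 + 0 = 8$)
$L{\left(H \right)} = 12$ ($L{\left(H \right)} = 4 \cdot 1 + 8 = 4 + 8 = 12$)
$l{\left(D,B \right)} = 2 + 2 B$ ($l{\left(D,B \right)} = \left(1 + B\right) 2 = 2 + 2 B$)
$115 \left(143 + l{\left(-10,L{\left(2 \right)} \right)}\right) = 115 \left(143 + \left(2 + 2 \cdot 12\right)\right) = 115 \left(143 + \left(2 + 24\right)\right) = 115 \left(143 + 26\right) = 115 \cdot 169 = 19435$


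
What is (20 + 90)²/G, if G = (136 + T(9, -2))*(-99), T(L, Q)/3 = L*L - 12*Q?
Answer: -100/369 ≈ -0.27100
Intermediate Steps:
T(L, Q) = -36*Q + 3*L² (T(L, Q) = 3*(L*L - 12*Q) = 3*(L² - 12*Q) = -36*Q + 3*L²)
G = -44649 (G = (136 + (-36*(-2) + 3*9²))*(-99) = (136 + (72 + 3*81))*(-99) = (136 + (72 + 243))*(-99) = (136 + 315)*(-99) = 451*(-99) = -44649)
(20 + 90)²/G = (20 + 90)²/(-44649) = 110²*(-1/44649) = 12100*(-1/44649) = -100/369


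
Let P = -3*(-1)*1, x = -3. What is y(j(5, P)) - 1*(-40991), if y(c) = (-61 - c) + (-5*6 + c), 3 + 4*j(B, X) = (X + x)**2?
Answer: 40900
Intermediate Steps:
P = 3 (P = 3*1 = 3)
j(B, X) = -3/4 + (-3 + X)**2/4 (j(B, X) = -3/4 + (X - 3)**2/4 = -3/4 + (-3 + X)**2/4)
y(c) = -91 (y(c) = (-61 - c) + (-30 + c) = -91)
y(j(5, P)) - 1*(-40991) = -91 - 1*(-40991) = -91 + 40991 = 40900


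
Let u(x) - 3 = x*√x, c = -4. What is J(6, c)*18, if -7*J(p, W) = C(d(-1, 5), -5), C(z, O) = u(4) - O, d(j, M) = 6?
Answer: -288/7 ≈ -41.143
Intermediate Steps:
u(x) = 3 + x^(3/2) (u(x) = 3 + x*√x = 3 + x^(3/2))
C(z, O) = 11 - O (C(z, O) = (3 + 4^(3/2)) - O = (3 + 8) - O = 11 - O)
J(p, W) = -16/7 (J(p, W) = -(11 - 1*(-5))/7 = -(11 + 5)/7 = -⅐*16 = -16/7)
J(6, c)*18 = -16/7*18 = -288/7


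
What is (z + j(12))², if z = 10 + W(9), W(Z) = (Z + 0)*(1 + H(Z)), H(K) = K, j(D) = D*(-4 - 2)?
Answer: 784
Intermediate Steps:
j(D) = -6*D (j(D) = D*(-6) = -6*D)
W(Z) = Z*(1 + Z) (W(Z) = (Z + 0)*(1 + Z) = Z*(1 + Z))
z = 100 (z = 10 + 9*(1 + 9) = 10 + 9*10 = 10 + 90 = 100)
(z + j(12))² = (100 - 6*12)² = (100 - 72)² = 28² = 784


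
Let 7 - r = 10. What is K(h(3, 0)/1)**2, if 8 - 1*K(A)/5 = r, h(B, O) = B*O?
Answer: 3025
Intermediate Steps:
r = -3 (r = 7 - 1*10 = 7 - 10 = -3)
K(A) = 55 (K(A) = 40 - 5*(-3) = 40 + 15 = 55)
K(h(3, 0)/1)**2 = 55**2 = 3025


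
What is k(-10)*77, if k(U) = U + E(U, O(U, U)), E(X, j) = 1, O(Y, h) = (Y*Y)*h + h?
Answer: -693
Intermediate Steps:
O(Y, h) = h + h*Y² (O(Y, h) = Y²*h + h = h*Y² + h = h + h*Y²)
k(U) = 1 + U (k(U) = U + 1 = 1 + U)
k(-10)*77 = (1 - 10)*77 = -9*77 = -693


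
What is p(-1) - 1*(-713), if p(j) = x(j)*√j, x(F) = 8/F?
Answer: 713 - 8*I ≈ 713.0 - 8.0*I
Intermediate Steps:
p(j) = 8/√j (p(j) = (8/j)*√j = 8/√j)
p(-1) - 1*(-713) = 8/√(-1) - 1*(-713) = 8*(-I) + 713 = -8*I + 713 = 713 - 8*I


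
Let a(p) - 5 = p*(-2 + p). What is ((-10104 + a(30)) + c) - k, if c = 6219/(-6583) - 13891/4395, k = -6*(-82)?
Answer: -282237487993/28932285 ≈ -9755.1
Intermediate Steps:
k = 492
c = -118776958/28932285 (c = 6219*(-1/6583) - 13891*1/4395 = -6219/6583 - 13891/4395 = -118776958/28932285 ≈ -4.1053)
a(p) = 5 + p*(-2 + p)
((-10104 + a(30)) + c) - k = ((-10104 + (5 + 30² - 2*30)) - 118776958/28932285) - 1*492 = ((-10104 + (5 + 900 - 60)) - 118776958/28932285) - 492 = ((-10104 + 845) - 118776958/28932285) - 492 = (-9259 - 118776958/28932285) - 492 = -268002803773/28932285 - 492 = -282237487993/28932285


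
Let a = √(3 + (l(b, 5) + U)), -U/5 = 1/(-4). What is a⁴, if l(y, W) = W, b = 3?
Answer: 1369/16 ≈ 85.563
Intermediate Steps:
U = 5/4 (U = -5/(-4) = -5*(-¼) = 5/4 ≈ 1.2500)
a = √37/2 (a = √(3 + (5 + 5/4)) = √(3 + 25/4) = √(37/4) = √37/2 ≈ 3.0414)
a⁴ = (√37/2)⁴ = 1369/16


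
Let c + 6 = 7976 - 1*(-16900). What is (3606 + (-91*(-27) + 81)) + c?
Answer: 31014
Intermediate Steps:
c = 24870 (c = -6 + (7976 - 1*(-16900)) = -6 + (7976 + 16900) = -6 + 24876 = 24870)
(3606 + (-91*(-27) + 81)) + c = (3606 + (-91*(-27) + 81)) + 24870 = (3606 + (2457 + 81)) + 24870 = (3606 + 2538) + 24870 = 6144 + 24870 = 31014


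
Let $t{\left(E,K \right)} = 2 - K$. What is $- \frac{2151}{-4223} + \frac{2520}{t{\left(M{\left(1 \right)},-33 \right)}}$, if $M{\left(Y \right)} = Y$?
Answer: $\frac{306207}{4223} \approx 72.509$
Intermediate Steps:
$- \frac{2151}{-4223} + \frac{2520}{t{\left(M{\left(1 \right)},-33 \right)}} = - \frac{2151}{-4223} + \frac{2520}{2 - -33} = \left(-2151\right) \left(- \frac{1}{4223}\right) + \frac{2520}{2 + 33} = \frac{2151}{4223} + \frac{2520}{35} = \frac{2151}{4223} + 2520 \cdot \frac{1}{35} = \frac{2151}{4223} + 72 = \frac{306207}{4223}$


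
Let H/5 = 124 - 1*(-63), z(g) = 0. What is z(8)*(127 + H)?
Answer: 0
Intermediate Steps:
H = 935 (H = 5*(124 - 1*(-63)) = 5*(124 + 63) = 5*187 = 935)
z(8)*(127 + H) = 0*(127 + 935) = 0*1062 = 0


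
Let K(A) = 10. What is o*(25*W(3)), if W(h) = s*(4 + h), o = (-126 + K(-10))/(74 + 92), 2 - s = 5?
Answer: 30450/83 ≈ 366.87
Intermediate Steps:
s = -3 (s = 2 - 1*5 = 2 - 5 = -3)
o = -58/83 (o = (-126 + 10)/(74 + 92) = -116/166 = -116*1/166 = -58/83 ≈ -0.69880)
W(h) = -12 - 3*h (W(h) = -3*(4 + h) = -12 - 3*h)
o*(25*W(3)) = -1450*(-12 - 3*3)/83 = -1450*(-12 - 9)/83 = -1450*(-21)/83 = -58/83*(-525) = 30450/83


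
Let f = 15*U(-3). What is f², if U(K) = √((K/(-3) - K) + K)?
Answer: 225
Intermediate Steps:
U(K) = √3*√(-K)/3 (U(K) = √((K*(-⅓) - K) + K) = √((-K/3 - K) + K) = √(-4*K/3 + K) = √(-K/3) = √3*√(-K)/3)
f = 15 (f = 15*(√3*√(-1*(-3))/3) = 15*(√3*√3/3) = 15*1 = 15)
f² = 15² = 225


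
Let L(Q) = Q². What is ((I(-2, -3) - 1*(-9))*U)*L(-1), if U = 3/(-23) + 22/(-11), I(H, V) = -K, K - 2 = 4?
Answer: -147/23 ≈ -6.3913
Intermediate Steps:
K = 6 (K = 2 + 4 = 6)
I(H, V) = -6 (I(H, V) = -1*6 = -6)
U = -49/23 (U = 3*(-1/23) + 22*(-1/11) = -3/23 - 2 = -49/23 ≈ -2.1304)
((I(-2, -3) - 1*(-9))*U)*L(-1) = ((-6 - 1*(-9))*(-49/23))*(-1)² = ((-6 + 9)*(-49/23))*1 = (3*(-49/23))*1 = -147/23*1 = -147/23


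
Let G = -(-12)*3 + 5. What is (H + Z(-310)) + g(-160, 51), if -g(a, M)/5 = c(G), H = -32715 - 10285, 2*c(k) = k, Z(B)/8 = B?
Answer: -91165/2 ≈ -45583.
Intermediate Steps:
Z(B) = 8*B
G = 41 (G = -3*(-12) + 5 = 36 + 5 = 41)
c(k) = k/2
H = -43000
g(a, M) = -205/2 (g(a, M) = -5*41/2 = -205/2)
(H + Z(-310)) + g(-160, 51) = (-43000 + 8*(-310)) - 205/2 = (-43000 - 2480) - 205/2 = -45480 - 205/2 = -91165/2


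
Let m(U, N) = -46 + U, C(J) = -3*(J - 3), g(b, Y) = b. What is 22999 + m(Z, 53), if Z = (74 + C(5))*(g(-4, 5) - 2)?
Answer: 22545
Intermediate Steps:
C(J) = 9 - 3*J (C(J) = -3*(-3 + J) = 9 - 3*J)
Z = -408 (Z = (74 + (9 - 3*5))*(-4 - 2) = (74 + (9 - 15))*(-6) = (74 - 6)*(-6) = 68*(-6) = -408)
22999 + m(Z, 53) = 22999 + (-46 - 408) = 22999 - 454 = 22545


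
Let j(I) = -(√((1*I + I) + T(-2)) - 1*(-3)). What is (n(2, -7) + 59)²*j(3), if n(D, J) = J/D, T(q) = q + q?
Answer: -36963/4 - 12321*√2/4 ≈ -13597.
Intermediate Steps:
T(q) = 2*q
j(I) = -3 - √(-4 + 2*I) (j(I) = -(√((1*I + I) + 2*(-2)) - 1*(-3)) = -(√((I + I) - 4) + 3) = -(√(2*I - 4) + 3) = -(√(-4 + 2*I) + 3) = -(3 + √(-4 + 2*I)) = -3 - √(-4 + 2*I))
(n(2, -7) + 59)²*j(3) = (-7/2 + 59)²*(-3 - √(-4 + 2*3)) = (-7*½ + 59)²*(-3 - √(-4 + 6)) = (-7/2 + 59)²*(-3 - √2) = (111/2)²*(-3 - √2) = 12321*(-3 - √2)/4 = -36963/4 - 12321*√2/4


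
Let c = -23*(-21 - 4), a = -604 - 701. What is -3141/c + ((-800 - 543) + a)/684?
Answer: -917761/98325 ≈ -9.3340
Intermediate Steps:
a = -1305
c = 575 (c = -23*(-25) = 575)
-3141/c + ((-800 - 543) + a)/684 = -3141/575 + ((-800 - 543) - 1305)/684 = -3141*1/575 + (-1343 - 1305)*(1/684) = -3141/575 - 2648*1/684 = -3141/575 - 662/171 = -917761/98325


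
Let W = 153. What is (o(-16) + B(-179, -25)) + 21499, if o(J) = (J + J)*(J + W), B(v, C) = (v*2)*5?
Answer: 15325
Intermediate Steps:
B(v, C) = 10*v (B(v, C) = (2*v)*5 = 10*v)
o(J) = 2*J*(153 + J) (o(J) = (J + J)*(J + 153) = (2*J)*(153 + J) = 2*J*(153 + J))
(o(-16) + B(-179, -25)) + 21499 = (2*(-16)*(153 - 16) + 10*(-179)) + 21499 = (2*(-16)*137 - 1790) + 21499 = (-4384 - 1790) + 21499 = -6174 + 21499 = 15325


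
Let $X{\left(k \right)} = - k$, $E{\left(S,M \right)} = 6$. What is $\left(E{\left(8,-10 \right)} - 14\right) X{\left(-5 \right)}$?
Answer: $-40$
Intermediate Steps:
$\left(E{\left(8,-10 \right)} - 14\right) X{\left(-5 \right)} = \left(6 - 14\right) \left(\left(-1\right) \left(-5\right)\right) = \left(-8\right) 5 = -40$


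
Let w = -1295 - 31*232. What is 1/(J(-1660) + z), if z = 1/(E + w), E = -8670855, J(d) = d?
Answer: -8679342/14407707721 ≈ -0.00060241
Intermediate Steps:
w = -8487 (w = -1295 - 7192 = -8487)
z = -1/8679342 (z = 1/(-8670855 - 8487) = 1/(-8679342) = -1/8679342 ≈ -1.1522e-7)
1/(J(-1660) + z) = 1/(-1660 - 1/8679342) = 1/(-14407707721/8679342) = -8679342/14407707721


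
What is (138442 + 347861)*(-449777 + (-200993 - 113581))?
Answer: -371706184353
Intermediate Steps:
(138442 + 347861)*(-449777 + (-200993 - 113581)) = 486303*(-449777 - 314574) = 486303*(-764351) = -371706184353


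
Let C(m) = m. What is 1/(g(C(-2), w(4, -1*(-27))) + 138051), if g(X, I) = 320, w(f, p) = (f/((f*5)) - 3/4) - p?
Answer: 1/138371 ≈ 7.2269e-6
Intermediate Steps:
w(f, p) = -11/20 - p (w(f, p) = (f/((5*f)) - 3*1/4) - p = (f*(1/(5*f)) - 3/4) - p = (1/5 - 3/4) - p = -11/20 - p)
1/(g(C(-2), w(4, -1*(-27))) + 138051) = 1/(320 + 138051) = 1/138371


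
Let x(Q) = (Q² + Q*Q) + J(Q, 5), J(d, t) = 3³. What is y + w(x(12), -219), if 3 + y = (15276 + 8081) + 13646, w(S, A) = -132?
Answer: 36868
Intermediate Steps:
J(d, t) = 27
x(Q) = 27 + 2*Q² (x(Q) = (Q² + Q*Q) + 27 = (Q² + Q²) + 27 = 2*Q² + 27 = 27 + 2*Q²)
y = 37000 (y = -3 + ((15276 + 8081) + 13646) = -3 + (23357 + 13646) = -3 + 37003 = 37000)
y + w(x(12), -219) = 37000 - 132 = 36868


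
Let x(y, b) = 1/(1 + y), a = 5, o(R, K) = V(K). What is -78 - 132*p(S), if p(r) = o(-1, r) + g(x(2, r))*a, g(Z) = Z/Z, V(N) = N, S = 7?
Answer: -1662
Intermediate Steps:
o(R, K) = K
g(Z) = 1
p(r) = 5 + r (p(r) = r + 1*5 = r + 5 = 5 + r)
-78 - 132*p(S) = -78 - 132*(5 + 7) = -78 - 132*12 = -78 - 1584 = -1662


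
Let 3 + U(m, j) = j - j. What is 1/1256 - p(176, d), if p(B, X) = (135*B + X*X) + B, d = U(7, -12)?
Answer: -30074919/1256 ≈ -23945.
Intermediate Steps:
U(m, j) = -3 (U(m, j) = -3 + (j - j) = -3 + 0 = -3)
d = -3
p(B, X) = X² + 136*B (p(B, X) = (135*B + X²) + B = (X² + 135*B) + B = X² + 136*B)
1/1256 - p(176, d) = 1/1256 - ((-3)² + 136*176) = 1/1256 - (9 + 23936) = 1/1256 - 1*23945 = 1/1256 - 23945 = -30074919/1256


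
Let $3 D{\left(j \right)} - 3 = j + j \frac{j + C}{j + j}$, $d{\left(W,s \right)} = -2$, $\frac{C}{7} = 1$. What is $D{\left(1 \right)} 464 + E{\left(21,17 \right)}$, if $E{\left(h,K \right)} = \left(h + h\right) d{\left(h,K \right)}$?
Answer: $\frac{3460}{3} \approx 1153.3$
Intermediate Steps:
$C = 7$ ($C = 7 \cdot 1 = 7$)
$E{\left(h,K \right)} = - 4 h$ ($E{\left(h,K \right)} = \left(h + h\right) \left(-2\right) = 2 h \left(-2\right) = - 4 h$)
$D{\left(j \right)} = \frac{13}{6} + \frac{j}{2}$ ($D{\left(j \right)} = 1 + \frac{j + j \frac{j + 7}{j + j}}{3} = 1 + \frac{j + j \frac{7 + j}{2 j}}{3} = 1 + \frac{j + \left(\frac{7}{2} + \frac{j}{2}\right)}{3} = 1 + \frac{\frac{7}{2} + \frac{3 j}{2}}{3} = 1 + \left(\frac{7}{6} + \frac{j}{2}\right) = \frac{13}{6} + \frac{j}{2}$)
$D{\left(1 \right)} 464 + E{\left(21,17 \right)} = \left(\frac{13}{6} + \frac{1}{2} \cdot 1\right) 464 - 84 = \left(\frac{13}{6} + \frac{1}{2}\right) 464 - 84 = \frac{8}{3} \cdot 464 - 84 = \frac{3712}{3} - 84 = \frac{3460}{3}$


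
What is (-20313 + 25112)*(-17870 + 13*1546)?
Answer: 10692172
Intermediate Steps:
(-20313 + 25112)*(-17870 + 13*1546) = 4799*(-17870 + 20098) = 4799*2228 = 10692172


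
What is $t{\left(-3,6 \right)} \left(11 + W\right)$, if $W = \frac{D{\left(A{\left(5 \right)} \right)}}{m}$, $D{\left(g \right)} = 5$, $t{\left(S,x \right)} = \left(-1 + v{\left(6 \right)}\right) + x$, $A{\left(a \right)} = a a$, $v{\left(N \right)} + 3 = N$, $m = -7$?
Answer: $\frac{576}{7} \approx 82.286$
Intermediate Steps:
$v{\left(N \right)} = -3 + N$
$A{\left(a \right)} = a^{2}$
$t{\left(S,x \right)} = 2 + x$ ($t{\left(S,x \right)} = \left(-1 + \left(-3 + 6\right)\right) + x = \left(-1 + 3\right) + x = 2 + x$)
$W = - \frac{5}{7}$ ($W = \frac{5}{-7} = 5 \left(- \frac{1}{7}\right) = - \frac{5}{7} \approx -0.71429$)
$t{\left(-3,6 \right)} \left(11 + W\right) = \left(2 + 6\right) \left(11 - \frac{5}{7}\right) = 8 \cdot \frac{72}{7} = \frac{576}{7}$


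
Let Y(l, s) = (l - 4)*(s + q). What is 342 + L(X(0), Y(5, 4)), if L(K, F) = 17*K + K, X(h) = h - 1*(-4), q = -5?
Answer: 414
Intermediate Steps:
X(h) = 4 + h (X(h) = h + 4 = 4 + h)
Y(l, s) = (-5 + s)*(-4 + l) (Y(l, s) = (l - 4)*(s - 5) = (-4 + l)*(-5 + s) = (-5 + s)*(-4 + l))
L(K, F) = 18*K
342 + L(X(0), Y(5, 4)) = 342 + 18*(4 + 0) = 342 + 18*4 = 342 + 72 = 414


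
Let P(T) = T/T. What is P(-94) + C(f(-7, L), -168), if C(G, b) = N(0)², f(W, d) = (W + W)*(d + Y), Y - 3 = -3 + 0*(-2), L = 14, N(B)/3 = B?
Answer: 1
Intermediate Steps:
N(B) = 3*B
Y = 0 (Y = 3 + (-3 + 0*(-2)) = 3 + (-3 + 0) = 3 - 3 = 0)
P(T) = 1
f(W, d) = 2*W*d (f(W, d) = (W + W)*(d + 0) = (2*W)*d = 2*W*d)
C(G, b) = 0 (C(G, b) = (3*0)² = 0² = 0)
P(-94) + C(f(-7, L), -168) = 1 + 0 = 1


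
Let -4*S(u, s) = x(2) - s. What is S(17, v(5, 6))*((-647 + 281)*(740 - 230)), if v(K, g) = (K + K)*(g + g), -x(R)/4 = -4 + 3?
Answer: -5413140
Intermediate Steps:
x(R) = 4 (x(R) = -4*(-4 + 3) = -4*(-1) = 4)
v(K, g) = 4*K*g (v(K, g) = (2*K)*(2*g) = 4*K*g)
S(u, s) = -1 + s/4 (S(u, s) = -(4 - s)/4 = -1 + s/4)
S(17, v(5, 6))*((-647 + 281)*(740 - 230)) = (-1 + (4*5*6)/4)*((-647 + 281)*(740 - 230)) = (-1 + (1/4)*120)*(-366*510) = (-1 + 30)*(-186660) = 29*(-186660) = -5413140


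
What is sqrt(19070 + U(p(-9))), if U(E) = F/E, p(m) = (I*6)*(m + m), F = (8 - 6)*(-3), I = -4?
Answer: 17*sqrt(9502)/12 ≈ 138.09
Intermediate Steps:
F = -6 (F = 2*(-3) = -6)
p(m) = -48*m (p(m) = (-4*6)*(m + m) = -48*m)
U(E) = -6/E
sqrt(19070 + U(p(-9))) = sqrt(19070 - 6/((-48*(-9)))) = sqrt(19070 - 6/432) = sqrt(19070 - 6*1/432) = sqrt(19070 - 1/72) = sqrt(1373039/72) = 17*sqrt(9502)/12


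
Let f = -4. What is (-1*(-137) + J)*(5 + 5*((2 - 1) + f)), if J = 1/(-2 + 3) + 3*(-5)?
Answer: -1230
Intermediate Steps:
J = -14 (J = 1/1 - 15 = 1 - 15 = -14)
(-1*(-137) + J)*(5 + 5*((2 - 1) + f)) = (-1*(-137) - 14)*(5 + 5*((2 - 1) - 4)) = (137 - 14)*(5 + 5*(1 - 4)) = 123*(5 + 5*(-3)) = 123*(5 - 15) = 123*(-10) = -1230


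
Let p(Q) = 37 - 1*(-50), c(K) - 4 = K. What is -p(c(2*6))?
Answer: -87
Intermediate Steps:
c(K) = 4 + K
p(Q) = 87 (p(Q) = 37 + 50 = 87)
-p(c(2*6)) = -1*87 = -87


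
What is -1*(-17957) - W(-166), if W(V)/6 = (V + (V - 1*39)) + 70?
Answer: 19763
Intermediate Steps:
W(V) = 186 + 12*V (W(V) = 6*((V + (V - 1*39)) + 70) = 6*((V + (V - 39)) + 70) = 6*((V + (-39 + V)) + 70) = 6*((-39 + 2*V) + 70) = 6*(31 + 2*V) = 186 + 12*V)
-1*(-17957) - W(-166) = -1*(-17957) - (186 + 12*(-166)) = 17957 - (186 - 1992) = 17957 - 1*(-1806) = 17957 + 1806 = 19763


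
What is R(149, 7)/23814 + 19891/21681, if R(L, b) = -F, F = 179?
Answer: 17400125/19122642 ≈ 0.90992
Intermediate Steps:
R(L, b) = -179 (R(L, b) = -1*179 = -179)
R(149, 7)/23814 + 19891/21681 = -179/23814 + 19891/21681 = 17400125/19122642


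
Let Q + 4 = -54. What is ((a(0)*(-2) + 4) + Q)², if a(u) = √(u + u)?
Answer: 2916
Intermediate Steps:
Q = -58 (Q = -4 - 54 = -58)
a(u) = √2*√u (a(u) = √(2*u) = √2*√u)
((a(0)*(-2) + 4) + Q)² = (((√2*√0)*(-2) + 4) - 58)² = (((√2*0)*(-2) + 4) - 58)² = ((0*(-2) + 4) - 58)² = ((0 + 4) - 58)² = (4 - 58)² = (-54)² = 2916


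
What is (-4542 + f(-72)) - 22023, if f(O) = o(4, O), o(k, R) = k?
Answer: -26561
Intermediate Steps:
f(O) = 4
(-4542 + f(-72)) - 22023 = (-4542 + 4) - 22023 = -4538 - 22023 = -26561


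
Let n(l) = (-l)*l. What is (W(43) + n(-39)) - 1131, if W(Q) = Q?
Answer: -2609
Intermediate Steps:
n(l) = -l²
(W(43) + n(-39)) - 1131 = (43 - 1*(-39)²) - 1131 = (43 - 1*1521) - 1131 = (43 - 1521) - 1131 = -1478 - 1131 = -2609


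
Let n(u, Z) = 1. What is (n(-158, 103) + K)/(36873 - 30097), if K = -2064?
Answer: -2063/6776 ≈ -0.30446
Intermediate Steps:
(n(-158, 103) + K)/(36873 - 30097) = (1 - 2064)/(36873 - 30097) = -2063/6776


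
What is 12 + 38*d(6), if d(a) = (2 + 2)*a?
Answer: 924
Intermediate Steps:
d(a) = 4*a
12 + 38*d(6) = 12 + 38*(4*6) = 12 + 38*24 = 12 + 912 = 924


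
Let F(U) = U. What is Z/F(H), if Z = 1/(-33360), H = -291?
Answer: 1/9707760 ≈ 1.0301e-7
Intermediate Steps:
Z = -1/33360 ≈ -2.9976e-5
Z/F(H) = -1/33360/(-291) = -1/33360*(-1/291) = 1/9707760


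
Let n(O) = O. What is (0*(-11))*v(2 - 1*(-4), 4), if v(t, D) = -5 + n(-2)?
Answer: 0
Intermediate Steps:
v(t, D) = -7 (v(t, D) = -5 - 2 = -7)
(0*(-11))*v(2 - 1*(-4), 4) = (0*(-11))*(-7) = 0*(-7) = 0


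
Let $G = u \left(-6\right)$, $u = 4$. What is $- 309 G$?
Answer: $7416$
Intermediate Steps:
$G = -24$ ($G = 4 \left(-6\right) = -24$)
$- 309 G = \left(-309\right) \left(-24\right) = 7416$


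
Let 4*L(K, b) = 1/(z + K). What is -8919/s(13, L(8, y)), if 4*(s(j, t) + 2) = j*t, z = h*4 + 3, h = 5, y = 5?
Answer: 4423824/979 ≈ 4518.7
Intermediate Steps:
z = 23 (z = 5*4 + 3 = 20 + 3 = 23)
L(K, b) = 1/(4*(23 + K))
s(j, t) = -2 + j*t/4 (s(j, t) = -2 + (j*t)/4 = -2 + j*t/4)
-8919/s(13, L(8, y)) = -8919/(-2 + (¼)*13*(1/(4*(23 + 8)))) = -8919/(-2 + (¼)*13*((¼)/31)) = -8919/(-2 + (¼)*13*((¼)*(1/31))) = -8919/(-2 + (¼)*13*(1/124)) = -8919/(-2 + 13/496) = -8919/(-979/496) = -8919*(-496/979) = 4423824/979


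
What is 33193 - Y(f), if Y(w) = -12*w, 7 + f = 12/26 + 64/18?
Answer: 1293131/39 ≈ 33157.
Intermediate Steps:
f = -349/117 (f = -7 + (12/26 + 64/18) = -7 + (12*(1/26) + 64*(1/18)) = -7 + (6/13 + 32/9) = -7 + 470/117 = -349/117 ≈ -2.9829)
33193 - Y(f) = 33193 - (-12)*(-349)/117 = 33193 - 1*1396/39 = 33193 - 1396/39 = 1293131/39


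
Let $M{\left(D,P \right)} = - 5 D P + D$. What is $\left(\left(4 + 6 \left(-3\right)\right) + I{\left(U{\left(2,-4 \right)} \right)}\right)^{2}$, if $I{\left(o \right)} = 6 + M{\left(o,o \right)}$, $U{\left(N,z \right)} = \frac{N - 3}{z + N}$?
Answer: $\frac{1225}{16} \approx 76.563$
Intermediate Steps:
$U{\left(N,z \right)} = \frac{-3 + N}{N + z}$
$M{\left(D,P \right)} = D - 5 D P$ ($M{\left(D,P \right)} = - 5 D P + D = D - 5 D P$)
$I{\left(o \right)} = 6 + o \left(1 - 5 o\right)$
$\left(\left(4 + 6 \left(-3\right)\right) + I{\left(U{\left(2,-4 \right)} \right)}\right)^{2} = \left(\left(4 + 6 \left(-3\right)\right) + \left(6 - \frac{-3 + 2}{2 - 4} \left(-1 + 5 \frac{-3 + 2}{2 - 4}\right)\right)\right)^{2} = \left(\left(4 - 18\right) + \left(6 - \frac{1}{-2} \left(-1\right) \left(-1 + 5 \frac{1}{-2} \left(-1\right)\right)\right)\right)^{2} = \left(-14 + \left(6 - \left(- \frac{1}{2}\right) \left(-1\right) \left(-1 + 5 \left(\left(- \frac{1}{2}\right) \left(-1\right)\right)\right)\right)\right)^{2} = \left(-14 + \left(6 - \frac{-1 + 5 \cdot \frac{1}{2}}{2}\right)\right)^{2} = \left(-14 + \left(6 - \frac{-1 + \frac{5}{2}}{2}\right)\right)^{2} = \left(-14 + \left(6 - \frac{1}{2} \cdot \frac{3}{2}\right)\right)^{2} = \left(-14 + \left(6 - \frac{3}{4}\right)\right)^{2} = \left(-14 + \frac{21}{4}\right)^{2} = \left(- \frac{35}{4}\right)^{2} = \frac{1225}{16}$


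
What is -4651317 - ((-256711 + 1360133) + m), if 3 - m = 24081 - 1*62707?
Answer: -5793368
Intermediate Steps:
m = 38629 (m = 3 - (24081 - 1*62707) = 3 - (24081 - 62707) = 3 - 1*(-38626) = 3 + 38626 = 38629)
-4651317 - ((-256711 + 1360133) + m) = -4651317 - ((-256711 + 1360133) + 38629) = -4651317 - (1103422 + 38629) = -4651317 - 1*1142051 = -4651317 - 1142051 = -5793368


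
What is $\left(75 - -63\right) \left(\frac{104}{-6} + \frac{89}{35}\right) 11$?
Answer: $- \frac{785818}{35} \approx -22452.0$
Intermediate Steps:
$\left(75 - -63\right) \left(\frac{104}{-6} + \frac{89}{35}\right) 11 = \left(75 + 63\right) \left(104 \left(- \frac{1}{6}\right) + 89 \cdot \frac{1}{35}\right) 11 = 138 \left(- \frac{52}{3} + \frac{89}{35}\right) 11 = 138 \left(- \frac{1553}{105}\right) 11 = \left(- \frac{71438}{35}\right) 11 = - \frac{785818}{35}$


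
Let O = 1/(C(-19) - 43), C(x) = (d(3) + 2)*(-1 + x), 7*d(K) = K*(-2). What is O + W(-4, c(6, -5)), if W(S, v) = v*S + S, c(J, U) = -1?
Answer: -7/461 ≈ -0.015184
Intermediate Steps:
d(K) = -2*K/7 (d(K) = (K*(-2))/7 = (-2*K)/7 = -2*K/7)
W(S, v) = S + S*v (W(S, v) = S*v + S = S + S*v)
C(x) = -8/7 + 8*x/7 (C(x) = (-2/7*3 + 2)*(-1 + x) = (-6/7 + 2)*(-1 + x) = 8*(-1 + x)/7 = -8/7 + 8*x/7)
O = -7/461 (O = 1/((-8/7 + (8/7)*(-19)) - 43) = 1/((-8/7 - 152/7) - 43) = 1/(-160/7 - 43) = 1/(-461/7) = -7/461 ≈ -0.015184)
O + W(-4, c(6, -5)) = -7/461 - 4*(1 - 1) = -7/461 - 4*0 = -7/461 + 0 = -7/461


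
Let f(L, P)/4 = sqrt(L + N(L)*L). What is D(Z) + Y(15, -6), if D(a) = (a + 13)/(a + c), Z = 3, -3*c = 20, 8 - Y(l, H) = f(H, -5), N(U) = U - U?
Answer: 40/11 - 4*I*sqrt(6) ≈ 3.6364 - 9.798*I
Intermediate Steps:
N(U) = 0
f(L, P) = 4*sqrt(L) (f(L, P) = 4*sqrt(L + 0*L) = 4*sqrt(L + 0) = 4*sqrt(L))
Y(l, H) = 8 - 4*sqrt(H)
c = -20/3 (c = -1/3*20 = -20/3 ≈ -6.6667)
D(a) = (13 + a)/(-20/3 + a) (D(a) = (a + 13)/(a - 20/3) = (13 + a)/(-20/3 + a))
D(Z) + Y(15, -6) = 3*(13 + 3)/(-20 + 3*3) + (8 - 4*I*sqrt(6)) = 3*16/(-20 + 9) + (8 - 4*I*sqrt(6)) = 3*16/(-11) + (8 - 4*I*sqrt(6)) = 3*(-1/11)*16 + (8 - 4*I*sqrt(6)) = -48/11 + (8 - 4*I*sqrt(6)) = 40/11 - 4*I*sqrt(6)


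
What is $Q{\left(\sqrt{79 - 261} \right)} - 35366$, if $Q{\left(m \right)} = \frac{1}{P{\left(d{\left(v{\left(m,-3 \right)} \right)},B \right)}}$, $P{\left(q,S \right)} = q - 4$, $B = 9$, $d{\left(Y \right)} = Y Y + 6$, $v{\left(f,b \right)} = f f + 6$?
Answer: $- \frac{1095567947}{30978} \approx -35366.0$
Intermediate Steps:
$v{\left(f,b \right)} = 6 + f^{2}$ ($v{\left(f,b \right)} = f^{2} + 6 = 6 + f^{2}$)
$d{\left(Y \right)} = 6 + Y^{2}$ ($d{\left(Y \right)} = Y^{2} + 6 = 6 + Y^{2}$)
$P{\left(q,S \right)} = -4 + q$
$Q{\left(m \right)} = \frac{1}{2 + \left(6 + m^{2}\right)^{2}}$ ($Q{\left(m \right)} = \frac{1}{-4 + \left(6 + \left(6 + m^{2}\right)^{2}\right)} = \frac{1}{2 + \left(6 + m^{2}\right)^{2}}$)
$Q{\left(\sqrt{79 - 261} \right)} - 35366 = \frac{1}{2 + \left(6 + \left(\sqrt{79 - 261}\right)^{2}\right)^{2}} - 35366 = \frac{1}{2 + \left(6 + \left(\sqrt{-182}\right)^{2}\right)^{2}} - 35366 = \frac{1}{2 + \left(6 + \left(i \sqrt{182}\right)^{2}\right)^{2}} - 35366 = \frac{1}{2 + \left(6 - 182\right)^{2}} - 35366 = \frac{1}{2 + \left(-176\right)^{2}} - 35366 = \frac{1}{2 + 30976} - 35366 = \frac{1}{30978} - 35366 = - \frac{1095567947}{30978}$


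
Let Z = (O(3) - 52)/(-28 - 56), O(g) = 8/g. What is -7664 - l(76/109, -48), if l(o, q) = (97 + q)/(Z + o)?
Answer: -67940627/8821 ≈ -7702.1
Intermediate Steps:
Z = 37/63 (Z = (8/3 - 52)/(-28 - 56) = (8*(1/3) - 52)/(-84) = (8/3 - 52)*(-1/84) = -148/3*(-1/84) = 37/63 ≈ 0.58730)
l(o, q) = (97 + q)/(37/63 + o)
-7664 - l(76/109, -48) = -7664 - 63*(97 - 48)/(37 + 63*(76/109)) = -7664 - 63*49/(37 + 63*(76*(1/109))) = -7664 - 63*49/(37 + 63*(76/109)) = -7664 - 63*49/(37 + 4788/109) = -7664 - 63*49/8821/109 = -7664 - 63*109*49/8821 = -7664 - 1*336483/8821 = -7664 - 336483/8821 = -67940627/8821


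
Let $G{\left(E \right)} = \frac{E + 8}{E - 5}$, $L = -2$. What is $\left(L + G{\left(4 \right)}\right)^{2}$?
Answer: $196$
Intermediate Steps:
$G{\left(E \right)} = \frac{8 + E}{-5 + E}$
$\left(L + G{\left(4 \right)}\right)^{2} = \left(-2 + \frac{8 + 4}{-5 + 4}\right)^{2} = \left(-2 + \frac{1}{-1} \cdot 12\right)^{2} = \left(-2 - 12\right)^{2} = \left(-14\right)^{2} = 196$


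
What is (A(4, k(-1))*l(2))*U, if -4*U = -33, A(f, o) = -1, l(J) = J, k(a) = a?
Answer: -33/2 ≈ -16.500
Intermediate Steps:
U = 33/4 (U = -1/4*(-33) = 33/4 ≈ 8.2500)
(A(4, k(-1))*l(2))*U = -1*2*(33/4) = -2*33/4 = -33/2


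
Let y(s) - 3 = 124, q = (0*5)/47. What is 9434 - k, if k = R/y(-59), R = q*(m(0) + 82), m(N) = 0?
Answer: 9434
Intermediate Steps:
q = 0 (q = 0*(1/47) = 0)
y(s) = 127 (y(s) = 3 + 124 = 127)
R = 0 (R = 0*(0 + 82) = 0*82 = 0)
k = 0 (k = 0/127 = 0*(1/127) = 0)
9434 - k = 9434 - 1*0 = 9434 + 0 = 9434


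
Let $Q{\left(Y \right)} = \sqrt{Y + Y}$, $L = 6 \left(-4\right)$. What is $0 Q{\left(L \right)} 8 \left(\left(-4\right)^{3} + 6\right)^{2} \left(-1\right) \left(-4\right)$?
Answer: $0$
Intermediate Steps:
$L = -24$
$Q{\left(Y \right)} = \sqrt{2} \sqrt{Y}$ ($Q{\left(Y \right)} = \sqrt{2 Y} = \sqrt{2} \sqrt{Y}$)
$0 Q{\left(L \right)} 8 \left(\left(-4\right)^{3} + 6\right)^{2} \left(-1\right) \left(-4\right) = 0 \sqrt{2} \sqrt{-24} \cdot 8 \left(\left(-4\right)^{3} + 6\right)^{2} \left(-1\right) \left(-4\right) = 0 \sqrt{2} \cdot 2 i \sqrt{6} \cdot 8 \left(-64 + 6\right)^{2} \left(-1\right) \left(-4\right) = 0 \cdot 4 i \sqrt{3} \cdot 8 \left(-58\right)^{2} \left(-1\right) \left(-4\right) = 0 \cdot 8 \cdot 3364 \left(-1\right) \left(-4\right) = 0 \left(\left(-3364\right) \left(-4\right)\right) = 0 \cdot 13456 = 0$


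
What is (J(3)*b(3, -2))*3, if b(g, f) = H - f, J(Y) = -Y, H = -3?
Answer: 9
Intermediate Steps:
b(g, f) = -3 - f
(J(3)*b(3, -2))*3 = ((-1*3)*(-3 - 1*(-2)))*3 = -3*(-3 + 2)*3 = -3*(-1)*3 = 3*3 = 9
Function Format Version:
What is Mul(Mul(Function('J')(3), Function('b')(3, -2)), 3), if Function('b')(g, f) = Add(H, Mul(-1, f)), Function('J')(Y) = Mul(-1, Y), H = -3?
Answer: 9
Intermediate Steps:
Function('b')(g, f) = Add(-3, Mul(-1, f))
Mul(Mul(Function('J')(3), Function('b')(3, -2)), 3) = Mul(Mul(Mul(-1, 3), Add(-3, Mul(-1, -2))), 3) = Mul(Mul(-3, Add(-3, 2)), 3) = Mul(Mul(-3, -1), 3) = Mul(3, 3) = 9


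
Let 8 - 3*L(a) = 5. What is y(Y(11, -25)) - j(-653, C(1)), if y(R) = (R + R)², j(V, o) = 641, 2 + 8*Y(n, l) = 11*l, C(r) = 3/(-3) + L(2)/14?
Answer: 66473/16 ≈ 4154.6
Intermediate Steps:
L(a) = 1 (L(a) = 8/3 - ⅓*5 = 8/3 - 5/3 = 1)
C(r) = -13/14 (C(r) = 3/(-3) + 1/14 = 3*(-⅓) + 1*(1/14) = -1 + 1/14 = -13/14)
Y(n, l) = -¼ + 11*l/8 (Y(n, l) = -¼ + (11*l)/8 = -¼ + 11*l/8)
y(R) = 4*R² (y(R) = (2*R)² = 4*R²)
y(Y(11, -25)) - j(-653, C(1)) = 4*(-¼ + (11/8)*(-25))² - 1*641 = 4*(-¼ - 275/8)² - 641 = 4*(-277/8)² - 641 = 4*(76729/64) - 641 = 76729/16 - 641 = 66473/16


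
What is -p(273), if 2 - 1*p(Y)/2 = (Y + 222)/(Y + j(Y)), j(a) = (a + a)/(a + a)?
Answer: -53/137 ≈ -0.38686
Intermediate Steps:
j(a) = 1 (j(a) = (2*a)/((2*a)) = (2*a)*(1/(2*a)) = 1)
p(Y) = 4 - 2*(222 + Y)/(1 + Y) (p(Y) = 4 - 2*(Y + 222)/(Y + 1) = 4 - 2*(222 + Y)/(1 + Y))
-p(273) = -2*(-220 + 273)/(1 + 273) = -2*53/274 = -1*53/137 = -53/137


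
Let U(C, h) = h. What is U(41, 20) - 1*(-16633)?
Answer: 16653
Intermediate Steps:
U(41, 20) - 1*(-16633) = 20 - 1*(-16633) = 20 + 16633 = 16653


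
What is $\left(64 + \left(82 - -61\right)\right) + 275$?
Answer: $482$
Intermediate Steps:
$\left(64 + \left(82 - -61\right)\right) + 275 = \left(64 + \left(82 + 61\right)\right) + 275 = \left(64 + 143\right) + 275 = 207 + 275 = 482$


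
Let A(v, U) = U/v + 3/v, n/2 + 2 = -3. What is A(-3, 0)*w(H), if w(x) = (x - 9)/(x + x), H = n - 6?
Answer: -25/32 ≈ -0.78125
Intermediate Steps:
n = -10 (n = -4 + 2*(-3) = -4 - 6 = -10)
H = -16 (H = -10 - 6 = -16)
w(x) = (-9 + x)/(2*x) (w(x) = (-9 + x)/((2*x)) = (-9 + x)*(1/(2*x)) = (-9 + x)/(2*x))
A(v, U) = 3/v + U/v
A(-3, 0)*w(H) = ((3 + 0)/(-3))*((1/2)*(-9 - 16)/(-16)) = (-1/3*3)*((1/2)*(-1/16)*(-25)) = -1*25/32 = -25/32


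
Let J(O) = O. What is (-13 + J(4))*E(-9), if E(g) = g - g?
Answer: 0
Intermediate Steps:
E(g) = 0
(-13 + J(4))*E(-9) = (-13 + 4)*0 = -9*0 = 0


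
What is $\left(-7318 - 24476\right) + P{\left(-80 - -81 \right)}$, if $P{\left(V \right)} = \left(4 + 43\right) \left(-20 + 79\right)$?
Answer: $-29021$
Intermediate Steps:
$P{\left(V \right)} = 2773$ ($P{\left(V \right)} = 47 \cdot 59 = 2773$)
$\left(-7318 - 24476\right) + P{\left(-80 - -81 \right)} = \left(-7318 - 24476\right) + 2773 = -31794 + 2773 = -29021$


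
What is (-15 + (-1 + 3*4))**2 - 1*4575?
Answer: -4559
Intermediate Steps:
(-15 + (-1 + 3*4))**2 - 1*4575 = (-15 + (-1 + 12))**2 - 4575 = (-15 + 11)**2 - 4575 = (-4)**2 - 4575 = 16 - 4575 = -4559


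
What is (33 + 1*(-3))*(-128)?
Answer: -3840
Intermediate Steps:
(33 + 1*(-3))*(-128) = (33 - 3)*(-128) = 30*(-128) = -3840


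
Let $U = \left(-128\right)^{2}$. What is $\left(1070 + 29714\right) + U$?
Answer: $47168$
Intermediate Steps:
$U = 16384$
$\left(1070 + 29714\right) + U = \left(1070 + 29714\right) + 16384 = 30784 + 16384 = 47168$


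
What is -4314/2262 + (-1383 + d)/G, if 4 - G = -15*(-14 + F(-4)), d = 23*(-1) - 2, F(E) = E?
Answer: 169781/50141 ≈ 3.3861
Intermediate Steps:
d = -25 (d = -23 - 2 = -25)
G = -266 (G = 4 - (-15)*(-14 - 4) = 4 - (-15)*(-18) = 4 - 1*270 = 4 - 270 = -266)
-4314/2262 + (-1383 + d)/G = -4314/2262 + (-1383 - 25)/(-266) = -4314*1/2262 - 1408*(-1/266) = -719/377 + 704/133 = 169781/50141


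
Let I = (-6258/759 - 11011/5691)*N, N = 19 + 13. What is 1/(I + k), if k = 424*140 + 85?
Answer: 205689/12160178221 ≈ 1.6915e-5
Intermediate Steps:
k = 59445 (k = 59360 + 85 = 59445)
N = 32
I = -67004384/205689 (I = (-6258/759 - 11011/5691)*32 = (-6258*1/759 - 11011*1/5691)*32 = (-2086/253 - 1573/813)*32 = -2093887/205689*32 = -67004384/205689 ≈ -325.76)
1/(I + k) = 1/(-67004384/205689 + 59445) = 1/(12160178221/205689) = 205689/12160178221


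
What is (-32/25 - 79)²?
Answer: 4028049/625 ≈ 6444.9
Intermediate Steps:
(-32/25 - 79)² = (-2007/25)² = 4028049/625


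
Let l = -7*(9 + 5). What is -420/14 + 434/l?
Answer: -241/7 ≈ -34.429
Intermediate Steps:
l = -98 (l = -7*14 = -98)
-420/14 + 434/l = -420/14 + 434/(-98) = -420*1/14 + 434*(-1/98) = -30 - 31/7 = -241/7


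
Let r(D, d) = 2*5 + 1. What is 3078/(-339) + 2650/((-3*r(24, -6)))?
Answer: -333308/3729 ≈ -89.383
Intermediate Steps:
r(D, d) = 11 (r(D, d) = 10 + 1 = 11)
3078/(-339) + 2650/((-3*r(24, -6))) = 3078/(-339) + 2650/((-3*11)) = 3078*(-1/339) + 2650/(-33) = -1026/113 + 2650*(-1/33) = -1026/113 - 2650/33 = -333308/3729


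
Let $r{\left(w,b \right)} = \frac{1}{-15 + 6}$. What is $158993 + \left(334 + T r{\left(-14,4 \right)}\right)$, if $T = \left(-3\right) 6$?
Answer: $159329$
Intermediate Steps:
$T = -18$
$r{\left(w,b \right)} = - \frac{1}{9}$ ($r{\left(w,b \right)} = \frac{1}{-9} = - \frac{1}{9}$)
$158993 + \left(334 + T r{\left(-14,4 \right)}\right) = 158993 + \left(334 - -2\right) = 158993 + \left(334 + 2\right) = 158993 + 336 = 159329$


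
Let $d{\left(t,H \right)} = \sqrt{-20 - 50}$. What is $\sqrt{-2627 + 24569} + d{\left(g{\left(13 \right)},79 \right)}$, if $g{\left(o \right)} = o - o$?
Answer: $3 \sqrt{2438} + i \sqrt{70} \approx 148.13 + 8.3666 i$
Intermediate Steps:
$g{\left(o \right)} = 0$
$d{\left(t,H \right)} = i \sqrt{70}$ ($d{\left(t,H \right)} = \sqrt{-70} = i \sqrt{70}$)
$\sqrt{-2627 + 24569} + d{\left(g{\left(13 \right)},79 \right)} = \sqrt{-2627 + 24569} + i \sqrt{70} = \sqrt{21942} + i \sqrt{70} = 3 \sqrt{2438} + i \sqrt{70}$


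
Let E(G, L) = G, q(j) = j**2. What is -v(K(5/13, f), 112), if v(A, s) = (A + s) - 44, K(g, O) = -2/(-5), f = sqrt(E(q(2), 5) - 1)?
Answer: -342/5 ≈ -68.400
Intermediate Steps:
f = sqrt(3) (f = sqrt(2**2 - 1) = sqrt(4 - 1) = sqrt(3) ≈ 1.7320)
K(g, O) = 2/5 (K(g, O) = -2*(-1/5) = 2/5)
v(A, s) = -44 + A + s
-v(K(5/13, f), 112) = -(-44 + 2/5 + 112) = -1*342/5 = -342/5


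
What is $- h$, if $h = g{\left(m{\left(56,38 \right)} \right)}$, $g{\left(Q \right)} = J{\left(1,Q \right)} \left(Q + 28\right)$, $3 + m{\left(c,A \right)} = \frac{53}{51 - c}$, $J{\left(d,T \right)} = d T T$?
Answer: $- \frac{332928}{125} \approx -2663.4$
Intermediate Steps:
$J{\left(d,T \right)} = d T^{2}$ ($J{\left(d,T \right)} = T d T = d T^{2}$)
$m{\left(c,A \right)} = -3 + \frac{53}{51 - c}$
$g{\left(Q \right)} = Q^{2} \left(28 + Q\right)$ ($g{\left(Q \right)} = 1 Q^{2} \left(Q + 28\right) = Q^{2} \left(28 + Q\right)$)
$h = \frac{332928}{125}$ ($h = \left(\frac{100 - 168}{-51 + 56}\right)^{2} \left(28 + \frac{100 - 168}{-51 + 56}\right) = \left(\frac{100 - 168}{5}\right)^{2} \left(28 + \frac{100 - 168}{5}\right) = \left(\frac{1}{5} \left(-68\right)\right)^{2} \left(28 + \frac{1}{5} \left(-68\right)\right) = \left(- \frac{68}{5}\right)^{2} \left(28 - \frac{68}{5}\right) = \frac{4624}{25} \cdot \frac{72}{5} = \frac{332928}{125} \approx 2663.4$)
$- h = \left(-1\right) \frac{332928}{125} = - \frac{332928}{125}$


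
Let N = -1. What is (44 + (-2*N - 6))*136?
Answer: 5440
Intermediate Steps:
(44 + (-2*N - 6))*136 = (44 + (-2*(-1) - 6))*136 = (44 + (2 - 6))*136 = (44 - 4)*136 = 40*136 = 5440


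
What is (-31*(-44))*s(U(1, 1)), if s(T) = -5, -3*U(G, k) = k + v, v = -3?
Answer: -6820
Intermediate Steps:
U(G, k) = 1 - k/3 (U(G, k) = -(k - 3)/3 = -(-3 + k)/3 = 1 - k/3)
(-31*(-44))*s(U(1, 1)) = -31*(-44)*(-5) = 1364*(-5) = -6820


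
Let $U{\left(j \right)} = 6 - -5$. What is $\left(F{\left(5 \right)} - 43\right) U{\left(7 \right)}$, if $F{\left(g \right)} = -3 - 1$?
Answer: $-517$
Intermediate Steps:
$U{\left(j \right)} = 11$ ($U{\left(j \right)} = 6 + 5 = 11$)
$F{\left(g \right)} = -4$ ($F{\left(g \right)} = -3 - 1 = -4$)
$\left(F{\left(5 \right)} - 43\right) U{\left(7 \right)} = \left(-4 - 43\right) 11 = \left(-47\right) 11 = -517$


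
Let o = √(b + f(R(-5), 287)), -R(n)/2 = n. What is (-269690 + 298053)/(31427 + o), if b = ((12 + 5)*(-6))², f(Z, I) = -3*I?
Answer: 891364001/987646786 - 28363*√9543/987646786 ≈ 0.89971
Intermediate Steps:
R(n) = -2*n
b = 10404 (b = (17*(-6))² = (-102)² = 10404)
o = √9543 (o = √(10404 - 3*287) = √(10404 - 861) = √9543 ≈ 97.688)
(-269690 + 298053)/(31427 + o) = (-269690 + 298053)/(31427 + √9543) = 28363/(31427 + √9543)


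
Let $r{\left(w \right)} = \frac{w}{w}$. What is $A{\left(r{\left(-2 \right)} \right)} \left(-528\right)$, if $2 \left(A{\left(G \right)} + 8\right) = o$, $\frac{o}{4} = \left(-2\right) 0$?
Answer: $4224$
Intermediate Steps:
$r{\left(w \right)} = 1$
$o = 0$ ($o = 4 \left(\left(-2\right) 0\right) = 4 \cdot 0 = 0$)
$A{\left(G \right)} = -8$ ($A{\left(G \right)} = -8 + \frac{1}{2} \cdot 0 = -8 + 0 = -8$)
$A{\left(r{\left(-2 \right)} \right)} \left(-528\right) = \left(-8\right) \left(-528\right) = 4224$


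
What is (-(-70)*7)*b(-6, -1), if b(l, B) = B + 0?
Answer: -490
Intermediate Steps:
b(l, B) = B
(-(-70)*7)*b(-6, -1) = -(-70)*7*(-1) = -14*(-35)*(-1) = 490*(-1) = -490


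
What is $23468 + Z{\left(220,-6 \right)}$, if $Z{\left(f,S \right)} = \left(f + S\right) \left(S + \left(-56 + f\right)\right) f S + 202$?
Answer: $-44608170$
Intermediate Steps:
$Z{\left(f,S \right)} = 202 + S f \left(S + f\right) \left(-56 + S + f\right)$ ($Z{\left(f,S \right)} = \left(S + f\right) \left(-56 + S + f\right) f S + 202 = f \left(S + f\right) \left(-56 + S + f\right) S + 202 = S f \left(S + f\right) \left(-56 + S + f\right) + 202 = 202 + S f \left(S + f\right) \left(-56 + S + f\right)$)
$23468 + Z{\left(220,-6 \right)} = 23468 + \left(202 - 6 \cdot 220^{3} + 220 \left(-6\right)^{3} - - 336 \cdot 220^{2} - 12320 \left(-6\right)^{2} + 2 \left(-6\right)^{2} \cdot 220^{2}\right) = 23468 + \left(202 - 63888000 + 220 \left(-216\right) - \left(-336\right) 48400 - 12320 \cdot 36 + 2 \cdot 36 \cdot 48400\right) = 23468 + \left(202 - 63888000 - 47520 + 16262400 - 443520 + 3484800\right) = 23468 - 44631638 = -44608170$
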